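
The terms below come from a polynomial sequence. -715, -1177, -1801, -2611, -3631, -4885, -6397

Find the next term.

Δ: -462  -624  -810  -1020  -1254  -1512
Δ²: -162  -186  -210  -234  -258
Δ³: -24  -24  -24  -24
Third differences constant at -24.
-258 − 24 = -282;  -1512 − 282 = -1794;  -6397 − 1794 = -8191

-8191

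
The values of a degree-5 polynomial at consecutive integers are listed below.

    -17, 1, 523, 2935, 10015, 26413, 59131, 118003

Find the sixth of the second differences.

Δ: 18, 522, 2412, 7080, 16398, 32718, 58872
Δ²: 504, 1890, 4668, 9318, 16320, 26154
Δ³: 1386, 2778, 4650, 7002, 9834
Δ⁴: 1392, 1872, 2352, 2832
Δ⁵: 480, 480, 480

26154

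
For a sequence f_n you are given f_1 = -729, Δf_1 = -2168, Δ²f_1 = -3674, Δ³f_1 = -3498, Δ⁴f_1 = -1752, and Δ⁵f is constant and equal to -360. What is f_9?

-459633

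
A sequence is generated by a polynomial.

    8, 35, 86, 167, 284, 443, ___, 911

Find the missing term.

Using the first 6 terms:
27, 51, 81, 117, 159
24, 30, 36, 42
6, 6, 6
Constant third difference = 6.
Extend forward: 42 + 6 = 48;  159 + 48 = 207;  443 + 207 = 650

650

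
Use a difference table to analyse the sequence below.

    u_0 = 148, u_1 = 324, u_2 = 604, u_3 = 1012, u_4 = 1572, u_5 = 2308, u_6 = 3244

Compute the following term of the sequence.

176, 280, 408, 560, 736, 936
104, 128, 152, 176, 200
24, 24, 24, 24
Third differences constant at 24.
200 + 24 = 224;  936 + 224 = 1160;  3244 + 1160 = 4404

4404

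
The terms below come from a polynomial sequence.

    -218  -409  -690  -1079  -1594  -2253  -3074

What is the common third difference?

-18

First differences: -191, -281, -389, -515, -659, -821
Second differences: -90, -108, -126, -144, -162
Third differences: -18, -18, -18, -18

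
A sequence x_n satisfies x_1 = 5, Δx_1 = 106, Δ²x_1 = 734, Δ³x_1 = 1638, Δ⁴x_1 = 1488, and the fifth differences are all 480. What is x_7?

Build the table forward from the leading diagonal:
Fifth differences: 480  480  480  480  480  480  480
Fourth differences: 1488  1968  2448  2928  3408  3888  4368
Third differences: 1638  3126  5094  7542  10470  13878  17766
Second differences: 734  2372  5498  10592  18134  28604  42482
First differences: 106  840  3212  8710  19302  37436  66040
x: 5  111  951  4163  12873  32175  69611

69611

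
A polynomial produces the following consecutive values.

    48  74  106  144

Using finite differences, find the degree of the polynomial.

2

Δ: 26, 32, 38
Δ²: 6, 6
The second differences are constant, so the polynomial has degree 2.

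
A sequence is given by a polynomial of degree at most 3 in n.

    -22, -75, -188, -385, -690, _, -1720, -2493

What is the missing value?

Using the first 5 terms:
Δ: -53, -113, -197, -305
Δ²: -60, -84, -108
Δ³: -24, -24
Constant third difference = -24.
Extend forward: -108 − 24 = -132;  -305 − 132 = -437;  -690 − 437 = -1127

-1127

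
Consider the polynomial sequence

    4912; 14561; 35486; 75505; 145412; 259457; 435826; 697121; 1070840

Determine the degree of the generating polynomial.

5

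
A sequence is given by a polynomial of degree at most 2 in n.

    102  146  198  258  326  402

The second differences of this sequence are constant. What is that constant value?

8

D1: 44, 52, 60, 68, 76
D2: 8, 8, 8, 8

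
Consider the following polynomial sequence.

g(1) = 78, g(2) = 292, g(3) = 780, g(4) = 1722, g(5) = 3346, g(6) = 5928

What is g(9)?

Δ: 214, 488, 942, 1624, 2582
Δ²: 274, 454, 682, 958
Δ³: 180, 228, 276
Δ⁴: 48, 48
The fourth differences are constant (48).
276 + 48 = 324;  958 + 324 = 1282;  2582 + 1282 = 3864;  5928 + 3864 = 9792
324 + 48 = 372;  1282 + 372 = 1654;  3864 + 1654 = 5518;  9792 + 5518 = 15310
372 + 48 = 420;  1654 + 420 = 2074;  5518 + 2074 = 7592;  15310 + 7592 = 22902

22902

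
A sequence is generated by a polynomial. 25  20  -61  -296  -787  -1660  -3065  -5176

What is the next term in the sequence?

-8191

Δ: -5  -81  -235  -491  -873  -1405  -2111
Δ²: -76  -154  -256  -382  -532  -706
Δ³: -78  -102  -126  -150  -174
Δ⁴: -24  -24  -24  -24
The fourth differences are constant (-24).
-174 − 24 = -198;  -706 − 198 = -904;  -2111 − 904 = -3015;  -5176 − 3015 = -8191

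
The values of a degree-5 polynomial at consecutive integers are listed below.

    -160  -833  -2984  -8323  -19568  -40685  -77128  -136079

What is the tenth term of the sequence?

-360313

-673  -2151  -5339  -11245  -21117  -36443  -58951
-1478  -3188  -5906  -9872  -15326  -22508
-1710  -2718  -3966  -5454  -7182
-1008  -1248  -1488  -1728
-240  -240  -240
The fifth differences are constant (-240).
-1728 − 240 = -1968;  -7182 − 1968 = -9150;  -22508 − 9150 = -31658;  -58951 − 31658 = -90609;  -136079 − 90609 = -226688
-1968 − 240 = -2208;  -9150 − 2208 = -11358;  -31658 − 11358 = -43016;  -90609 − 43016 = -133625;  -226688 − 133625 = -360313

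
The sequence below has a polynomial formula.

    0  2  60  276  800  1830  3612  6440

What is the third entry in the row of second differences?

308

D1: 2, 58, 216, 524, 1030, 1782, 2828
D2: 56, 158, 308, 506, 752, 1046
D3: 102, 150, 198, 246, 294
D4: 48, 48, 48, 48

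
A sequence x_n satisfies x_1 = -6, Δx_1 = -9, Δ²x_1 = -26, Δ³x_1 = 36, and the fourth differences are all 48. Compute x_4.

-75

Build the table forward from the leading diagonal:
Fourth differences: 48, 48, 48, 48
Third differences: 36, 84, 132, 180
Second differences: -26, 10, 94, 226
First differences: -9, -35, -25, 69
x: -6, -15, -50, -75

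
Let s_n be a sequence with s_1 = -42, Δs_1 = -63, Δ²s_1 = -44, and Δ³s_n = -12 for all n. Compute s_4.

Build the table forward from the leading diagonal:
Third differences: -12, -12, -12, -12
Second differences: -44, -56, -68, -80
First differences: -63, -107, -163, -231
s: -42, -105, -212, -375

-375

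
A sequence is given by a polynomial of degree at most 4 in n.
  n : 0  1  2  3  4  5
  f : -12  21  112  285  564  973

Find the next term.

1536

D1: 33, 91, 173, 279, 409
D2: 58, 82, 106, 130
D3: 24, 24, 24
Third differences constant at 24.
130 + 24 = 154;  409 + 154 = 563;  973 + 563 = 1536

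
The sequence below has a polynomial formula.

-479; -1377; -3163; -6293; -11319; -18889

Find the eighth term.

-44733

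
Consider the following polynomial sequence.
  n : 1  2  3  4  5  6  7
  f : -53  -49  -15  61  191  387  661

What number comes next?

First differences: 4 , 34 , 76 , 130 , 196 , 274
Second differences: 30 , 42 , 54 , 66 , 78
Third differences: 12 , 12 , 12 , 12
Constant third difference = 12, so extend:
78 + 12 = 90;  274 + 90 = 364;  661 + 364 = 1025

1025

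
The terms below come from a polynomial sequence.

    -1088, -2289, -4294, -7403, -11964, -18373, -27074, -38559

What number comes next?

-53368

First differences: -1201, -2005, -3109, -4561, -6409, -8701, -11485
Second differences: -804, -1104, -1452, -1848, -2292, -2784
Third differences: -300, -348, -396, -444, -492
Fourth differences: -48, -48, -48, -48
Constant fourth difference = -48, so extend:
-492 − 48 = -540;  -2784 − 540 = -3324;  -11485 − 3324 = -14809;  -38559 − 14809 = -53368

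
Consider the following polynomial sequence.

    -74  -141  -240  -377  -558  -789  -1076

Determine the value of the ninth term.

Δ: -67 , -99 , -137 , -181 , -231 , -287
Δ²: -32 , -38 , -44 , -50 , -56
Δ³: -6 , -6 , -6 , -6
Third differences constant at -6.
-56 − 6 = -62;  -287 − 62 = -349;  -1076 − 349 = -1425
-62 − 6 = -68;  -349 − 68 = -417;  -1425 − 417 = -1842

-1842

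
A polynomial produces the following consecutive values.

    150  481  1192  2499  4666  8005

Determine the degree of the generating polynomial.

4

First differences: 331, 711, 1307, 2167, 3339
Second differences: 380, 596, 860, 1172
Third differences: 216, 264, 312
Fourth differences: 48, 48
The fourth differences are constant, so the polynomial has degree 4.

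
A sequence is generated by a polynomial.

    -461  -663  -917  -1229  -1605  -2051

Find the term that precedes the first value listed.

-305

D1: -202  -254  -312  -376  -446
D2: -52  -58  -64  -70
D3: -6  -6  -6
The third differences are constant at -6.
Work back: -52 + 6 = -46;  -202 + 46 = -156;  -461 + 156 = -305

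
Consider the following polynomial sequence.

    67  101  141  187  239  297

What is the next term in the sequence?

Δ: 34 , 40 , 46 , 52 , 58
Δ²: 6 , 6 , 6 , 6
The second differences are constant (6).
58 + 6 = 64;  297 + 64 = 361

361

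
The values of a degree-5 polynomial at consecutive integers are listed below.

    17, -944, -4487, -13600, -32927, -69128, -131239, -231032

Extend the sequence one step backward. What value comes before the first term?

D1: -961, -3543, -9113, -19327, -36201, -62111, -99793
D2: -2582, -5570, -10214, -16874, -25910, -37682
D3: -2988, -4644, -6660, -9036, -11772
D4: -1656, -2016, -2376, -2736
D5: -360, -360, -360
The fifth differences are constant at -360.
Work back: -1656 + 360 = -1296;  -2988 + 1296 = -1692;  -2582 + 1692 = -890;  -961 + 890 = -71;  17 + 71 = 88

88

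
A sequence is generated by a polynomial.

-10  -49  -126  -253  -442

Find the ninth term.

-2058

Δ: -39  -77  -127  -189
Δ²: -38  -50  -62
Δ³: -12  -12
Constant third difference = -12, so extend:
-62 − 12 = -74;  -189 − 74 = -263;  -442 − 263 = -705
-74 − 12 = -86;  -263 − 86 = -349;  -705 − 349 = -1054
-86 − 12 = -98;  -349 − 98 = -447;  -1054 − 447 = -1501
-98 − 12 = -110;  -447 − 110 = -557;  -1501 − 557 = -2058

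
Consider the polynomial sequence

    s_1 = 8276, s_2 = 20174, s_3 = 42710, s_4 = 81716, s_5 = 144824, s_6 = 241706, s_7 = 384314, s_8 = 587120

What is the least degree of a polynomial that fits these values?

5

D1: 11898, 22536, 39006, 63108, 96882, 142608, 202806
D2: 10638, 16470, 24102, 33774, 45726, 60198
D3: 5832, 7632, 9672, 11952, 14472
D4: 1800, 2040, 2280, 2520
D5: 240, 240, 240
The fifth differences are constant, so the polynomial has degree 5.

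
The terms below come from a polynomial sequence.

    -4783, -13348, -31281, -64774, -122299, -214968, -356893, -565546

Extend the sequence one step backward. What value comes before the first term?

Δ: -8565  -17933  -33493  -57525  -92669  -141925  -208653
Δ²: -9368  -15560  -24032  -35144  -49256  -66728
Δ³: -6192  -8472  -11112  -14112  -17472
Δ⁴: -2280  -2640  -3000  -3360
Δ⁵: -360  -360  -360
The fifth differences are constant at -360.
Work back: -2280 + 360 = -1920;  -6192 + 1920 = -4272;  -9368 + 4272 = -5096;  -8565 + 5096 = -3469;  -4783 + 3469 = -1314

-1314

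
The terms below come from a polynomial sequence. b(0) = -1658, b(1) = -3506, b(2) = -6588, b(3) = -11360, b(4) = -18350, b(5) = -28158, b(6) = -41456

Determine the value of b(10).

First differences: -1848, -3082, -4772, -6990, -9808, -13298
Second differences: -1234, -1690, -2218, -2818, -3490
Third differences: -456, -528, -600, -672
Fourth differences: -72, -72, -72
Fourth differences constant at -72.
-672 − 72 = -744;  -3490 − 744 = -4234;  -13298 − 4234 = -17532;  -41456 − 17532 = -58988
-744 − 72 = -816;  -4234 − 816 = -5050;  -17532 − 5050 = -22582;  -58988 − 22582 = -81570
-816 − 72 = -888;  -5050 − 888 = -5938;  -22582 − 5938 = -28520;  -81570 − 28520 = -110090
-888 − 72 = -960;  -5938 − 960 = -6898;  -28520 − 6898 = -35418;  -110090 − 35418 = -145508

-145508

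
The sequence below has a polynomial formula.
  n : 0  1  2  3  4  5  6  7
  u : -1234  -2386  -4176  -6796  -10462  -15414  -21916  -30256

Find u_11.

-88596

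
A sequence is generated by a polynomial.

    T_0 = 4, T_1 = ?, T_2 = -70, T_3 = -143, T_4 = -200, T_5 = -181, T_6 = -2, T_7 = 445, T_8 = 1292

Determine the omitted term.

-17

Using the last 7 terms:
-73  -57  19  179  447  847
16  76  160  268  400
60  84  108  132
24  24  24
Constant fourth difference = 24.
Extend backward: 60 − 24 = 36;  16 − 36 = -20;  -73 + 20 = -53;  -70 + 53 = -17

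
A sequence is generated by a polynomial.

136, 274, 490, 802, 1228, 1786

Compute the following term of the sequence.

2494

138 , 216 , 312 , 426 , 558
78 , 96 , 114 , 132
18 , 18 , 18
Constant third difference = 18, so extend:
132 + 18 = 150;  558 + 150 = 708;  1786 + 708 = 2494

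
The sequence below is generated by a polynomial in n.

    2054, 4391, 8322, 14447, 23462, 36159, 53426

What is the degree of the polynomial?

4

Δ: 2337, 3931, 6125, 9015, 12697, 17267
Δ²: 1594, 2194, 2890, 3682, 4570
Δ³: 600, 696, 792, 888
Δ⁴: 96, 96, 96
The fourth differences are constant, so the polynomial has degree 4.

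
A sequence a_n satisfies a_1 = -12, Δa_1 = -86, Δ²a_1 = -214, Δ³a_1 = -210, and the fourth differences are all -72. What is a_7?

Build the table forward from the leading diagonal:
D4: -72  -72  -72  -72  -72  -72  -72
D3: -210  -282  -354  -426  -498  -570  -642
D2: -214  -424  -706  -1060  -1486  -1984  -2554
D1: -86  -300  -724  -1430  -2490  -3976  -5960
a: -12  -98  -398  -1122  -2552  -5042  -9018

-9018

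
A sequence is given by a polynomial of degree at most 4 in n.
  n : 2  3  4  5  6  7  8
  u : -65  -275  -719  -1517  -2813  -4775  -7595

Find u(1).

7

Δ: -210  -444  -798  -1296  -1962  -2820
Δ²: -234  -354  -498  -666  -858
Δ³: -120  -144  -168  -192
Δ⁴: -24  -24  -24
The fourth differences are constant at -24.
Work back: -120 + 24 = -96;  -234 + 96 = -138;  -210 + 138 = -72;  -65 + 72 = 7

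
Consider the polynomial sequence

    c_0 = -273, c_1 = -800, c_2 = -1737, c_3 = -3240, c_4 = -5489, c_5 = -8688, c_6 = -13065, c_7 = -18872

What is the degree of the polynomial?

-527, -937, -1503, -2249, -3199, -4377, -5807
-410, -566, -746, -950, -1178, -1430
-156, -180, -204, -228, -252
-24, -24, -24, -24
The fourth differences are constant, so the polynomial has degree 4.

4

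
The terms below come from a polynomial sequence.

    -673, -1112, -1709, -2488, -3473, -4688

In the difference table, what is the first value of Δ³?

-24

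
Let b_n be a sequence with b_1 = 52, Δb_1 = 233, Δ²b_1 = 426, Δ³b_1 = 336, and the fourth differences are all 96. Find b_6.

9317

Build the table forward from the leading diagonal:
Δ⁴: 96, 96, 96, 96, 96, 96
Δ³: 336, 432, 528, 624, 720, 816
Δ²: 426, 762, 1194, 1722, 2346, 3066
Δ: 233, 659, 1421, 2615, 4337, 6683
b: 52, 285, 944, 2365, 4980, 9317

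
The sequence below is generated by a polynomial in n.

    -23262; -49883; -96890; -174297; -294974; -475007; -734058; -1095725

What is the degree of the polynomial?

First differences: -26621, -47007, -77407, -120677, -180033, -259051, -361667
Second differences: -20386, -30400, -43270, -59356, -79018, -102616
Third differences: -10014, -12870, -16086, -19662, -23598
Fourth differences: -2856, -3216, -3576, -3936
Fifth differences: -360, -360, -360
The fifth differences are constant, so the polynomial has degree 5.

5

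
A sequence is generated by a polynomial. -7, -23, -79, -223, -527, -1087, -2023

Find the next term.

-3479

First differences: -16, -56, -144, -304, -560, -936
Second differences: -40, -88, -160, -256, -376
Third differences: -48, -72, -96, -120
Fourth differences: -24, -24, -24
Constant fourth difference = -24, so extend:
-120 − 24 = -144;  -376 − 144 = -520;  -936 − 520 = -1456;  -2023 − 1456 = -3479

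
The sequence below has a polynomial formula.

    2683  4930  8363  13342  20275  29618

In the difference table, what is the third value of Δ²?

D1: 2247, 3433, 4979, 6933, 9343
D2: 1186, 1546, 1954, 2410
D3: 360, 408, 456
D4: 48, 48

1954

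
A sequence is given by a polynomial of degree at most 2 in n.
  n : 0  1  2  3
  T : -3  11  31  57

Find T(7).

14, 20, 26
6, 6
Constant second difference = 6, so extend:
26 + 6 = 32;  57 + 32 = 89
32 + 6 = 38;  89 + 38 = 127
38 + 6 = 44;  127 + 44 = 171
44 + 6 = 50;  171 + 50 = 221

221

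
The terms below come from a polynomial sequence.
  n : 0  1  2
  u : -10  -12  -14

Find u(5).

-20

First differences: -2 , -2
Constant first difference = -2, so extend:
-14 − 2 = -16
-16 − 2 = -18
-18 − 2 = -20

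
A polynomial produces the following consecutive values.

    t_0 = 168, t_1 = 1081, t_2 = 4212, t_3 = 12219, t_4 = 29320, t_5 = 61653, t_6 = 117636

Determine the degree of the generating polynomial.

5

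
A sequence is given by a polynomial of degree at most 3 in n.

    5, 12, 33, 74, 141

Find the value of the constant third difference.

First differences: 7, 21, 41, 67
Second differences: 14, 20, 26
Third differences: 6, 6

6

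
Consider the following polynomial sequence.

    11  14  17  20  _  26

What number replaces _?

Using the first 4 terms:
3, 3, 3
Constant first difference = 3.
Extend forward: 20 + 3 = 23

23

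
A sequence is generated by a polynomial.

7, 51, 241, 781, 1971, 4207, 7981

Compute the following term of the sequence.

13881

Δ: 44, 190, 540, 1190, 2236, 3774
Δ²: 146, 350, 650, 1046, 1538
Δ³: 204, 300, 396, 492
Δ⁴: 96, 96, 96
Constant fourth difference = 96, so extend:
492 + 96 = 588;  1538 + 588 = 2126;  3774 + 2126 = 5900;  7981 + 5900 = 13881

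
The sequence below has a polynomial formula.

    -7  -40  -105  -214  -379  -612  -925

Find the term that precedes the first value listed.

First differences: -33  -65  -109  -165  -233  -313
Second differences: -32  -44  -56  -68  -80
Third differences: -12  -12  -12  -12
The third differences are constant at -12.
Work back: -32 + 12 = -20;  -33 + 20 = -13;  -7 + 13 = 6

6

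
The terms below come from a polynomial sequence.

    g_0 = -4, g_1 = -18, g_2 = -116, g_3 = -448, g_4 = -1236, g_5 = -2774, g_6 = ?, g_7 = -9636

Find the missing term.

-5428

Using the first 6 terms:
D1: -14  -98  -332  -788  -1538
D2: -84  -234  -456  -750
D3: -150  -222  -294
D4: -72  -72
Constant fourth difference = -72.
Extend forward: -294 − 72 = -366;  -750 − 366 = -1116;  -1538 − 1116 = -2654;  -2774 − 2654 = -5428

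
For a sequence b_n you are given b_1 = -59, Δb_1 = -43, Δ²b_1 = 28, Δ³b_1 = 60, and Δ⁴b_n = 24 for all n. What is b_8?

Build the table forward from the leading diagonal:
D4: 24, 24, 24, 24, 24, 24, 24, 24
D3: 60, 84, 108, 132, 156, 180, 204, 228
D2: 28, 88, 172, 280, 412, 568, 748, 952
D1: -43, -15, 73, 245, 525, 937, 1505, 2253
b: -59, -102, -117, -44, 201, 726, 1663, 3168

3168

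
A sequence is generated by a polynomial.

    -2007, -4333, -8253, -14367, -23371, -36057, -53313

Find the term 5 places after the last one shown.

-2326, -3920, -6114, -9004, -12686, -17256
-1594, -2194, -2890, -3682, -4570
-600, -696, -792, -888
-96, -96, -96
Fourth differences constant at -96.
-888 − 96 = -984;  -4570 − 984 = -5554;  -17256 − 5554 = -22810;  -53313 − 22810 = -76123
-984 − 96 = -1080;  -5554 − 1080 = -6634;  -22810 − 6634 = -29444;  -76123 − 29444 = -105567
-1080 − 96 = -1176;  -6634 − 1176 = -7810;  -29444 − 7810 = -37254;  -105567 − 37254 = -142821
-1176 − 96 = -1272;  -7810 − 1272 = -9082;  -37254 − 9082 = -46336;  -142821 − 46336 = -189157
-1272 − 96 = -1368;  -9082 − 1368 = -10450;  -46336 − 10450 = -56786;  -189157 − 56786 = -245943

-245943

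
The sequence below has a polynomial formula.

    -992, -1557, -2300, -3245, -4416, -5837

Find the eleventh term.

-17532

Δ: -565, -743, -945, -1171, -1421
Δ²: -178, -202, -226, -250
Δ³: -24, -24, -24
Constant third difference = -24, so extend:
-250 − 24 = -274;  -1421 − 274 = -1695;  -5837 − 1695 = -7532
-274 − 24 = -298;  -1695 − 298 = -1993;  -7532 − 1993 = -9525
-298 − 24 = -322;  -1993 − 322 = -2315;  -9525 − 2315 = -11840
-322 − 24 = -346;  -2315 − 346 = -2661;  -11840 − 2661 = -14501
-346 − 24 = -370;  -2661 − 370 = -3031;  -14501 − 3031 = -17532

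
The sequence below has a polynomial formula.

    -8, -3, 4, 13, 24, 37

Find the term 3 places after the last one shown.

88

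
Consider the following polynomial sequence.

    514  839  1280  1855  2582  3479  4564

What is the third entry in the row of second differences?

Δ: 325, 441, 575, 727, 897, 1085
Δ²: 116, 134, 152, 170, 188
Δ³: 18, 18, 18, 18

152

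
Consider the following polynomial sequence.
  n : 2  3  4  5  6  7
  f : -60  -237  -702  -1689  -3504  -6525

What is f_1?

-9

Δ: -177, -465, -987, -1815, -3021
Δ²: -288, -522, -828, -1206
Δ³: -234, -306, -378
Δ⁴: -72, -72
The fourth differences are constant at -72.
Work back: -234 + 72 = -162;  -288 + 162 = -126;  -177 + 126 = -51;  -60 + 51 = -9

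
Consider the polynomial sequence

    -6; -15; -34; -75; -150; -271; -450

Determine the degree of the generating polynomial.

3

-9, -19, -41, -75, -121, -179
-10, -22, -34, -46, -58
-12, -12, -12, -12
The third differences are constant, so the polynomial has degree 3.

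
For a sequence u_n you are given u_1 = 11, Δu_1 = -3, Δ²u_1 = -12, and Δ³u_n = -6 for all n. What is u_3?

-7

Build the table forward from the leading diagonal:
D3: -6, -6, -6
D2: -12, -18, -24
D1: -3, -15, -33
u: 11, 8, -7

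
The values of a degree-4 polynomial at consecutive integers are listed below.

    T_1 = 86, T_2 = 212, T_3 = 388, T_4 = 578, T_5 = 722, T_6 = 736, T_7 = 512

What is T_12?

-9638

126 , 176 , 190 , 144 , 14 , -224
50 , 14 , -46 , -130 , -238
-36 , -60 , -84 , -108
-24 , -24 , -24
Constant fourth difference = -24, so extend:
-108 − 24 = -132;  -238 − 132 = -370;  -224 − 370 = -594;  512 − 594 = -82
-132 − 24 = -156;  -370 − 156 = -526;  -594 − 526 = -1120;  -82 − 1120 = -1202
-156 − 24 = -180;  -526 − 180 = -706;  -1120 − 706 = -1826;  -1202 − 1826 = -3028
-180 − 24 = -204;  -706 − 204 = -910;  -1826 − 910 = -2736;  -3028 − 2736 = -5764
-204 − 24 = -228;  -910 − 228 = -1138;  -2736 − 1138 = -3874;  -5764 − 3874 = -9638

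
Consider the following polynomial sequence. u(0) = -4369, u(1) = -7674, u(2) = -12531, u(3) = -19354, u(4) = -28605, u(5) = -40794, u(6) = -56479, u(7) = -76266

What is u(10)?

-167019

-3305  -4857  -6823  -9251  -12189  -15685  -19787
-1552  -1966  -2428  -2938  -3496  -4102
-414  -462  -510  -558  -606
-48  -48  -48  -48
Constant fourth difference = -48, so extend:
-606 − 48 = -654;  -4102 − 654 = -4756;  -19787 − 4756 = -24543;  -76266 − 24543 = -100809
-654 − 48 = -702;  -4756 − 702 = -5458;  -24543 − 5458 = -30001;  -100809 − 30001 = -130810
-702 − 48 = -750;  -5458 − 750 = -6208;  -30001 − 6208 = -36209;  -130810 − 36209 = -167019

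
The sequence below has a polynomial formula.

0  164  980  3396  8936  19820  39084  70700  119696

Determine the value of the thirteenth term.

164, 816, 2416, 5540, 10884, 19264, 31616, 48996
652, 1600, 3124, 5344, 8380, 12352, 17380
948, 1524, 2220, 3036, 3972, 5028
576, 696, 816, 936, 1056
120, 120, 120, 120
Fifth differences constant at 120.
1056 + 120 = 1176;  5028 + 1176 = 6204;  17380 + 6204 = 23584;  48996 + 23584 = 72580;  119696 + 72580 = 192276
1176 + 120 = 1296;  6204 + 1296 = 7500;  23584 + 7500 = 31084;  72580 + 31084 = 103664;  192276 + 103664 = 295940
1296 + 120 = 1416;  7500 + 1416 = 8916;  31084 + 8916 = 40000;  103664 + 40000 = 143664;  295940 + 143664 = 439604
1416 + 120 = 1536;  8916 + 1536 = 10452;  40000 + 10452 = 50452;  143664 + 50452 = 194116;  439604 + 194116 = 633720

633720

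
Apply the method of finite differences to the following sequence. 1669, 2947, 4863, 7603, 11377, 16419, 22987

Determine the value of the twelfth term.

89427

D1: 1278, 1916, 2740, 3774, 5042, 6568
D2: 638, 824, 1034, 1268, 1526
D3: 186, 210, 234, 258
D4: 24, 24, 24
The fourth differences are constant (24).
258 + 24 = 282;  1526 + 282 = 1808;  6568 + 1808 = 8376;  22987 + 8376 = 31363
282 + 24 = 306;  1808 + 306 = 2114;  8376 + 2114 = 10490;  31363 + 10490 = 41853
306 + 24 = 330;  2114 + 330 = 2444;  10490 + 2444 = 12934;  41853 + 12934 = 54787
330 + 24 = 354;  2444 + 354 = 2798;  12934 + 2798 = 15732;  54787 + 15732 = 70519
354 + 24 = 378;  2798 + 378 = 3176;  15732 + 3176 = 18908;  70519 + 18908 = 89427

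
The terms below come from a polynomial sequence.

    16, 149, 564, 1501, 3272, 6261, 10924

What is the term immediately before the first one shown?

-3

D1: 133  415  937  1771  2989  4663
D2: 282  522  834  1218  1674
D3: 240  312  384  456
D4: 72  72  72
The fourth differences are constant at 72.
Work back: 240 − 72 = 168;  282 − 168 = 114;  133 − 114 = 19;  16 − 19 = -3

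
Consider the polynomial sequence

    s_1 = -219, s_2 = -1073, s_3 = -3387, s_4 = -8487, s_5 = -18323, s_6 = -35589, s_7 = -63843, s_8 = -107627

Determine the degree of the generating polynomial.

5

First differences: -854, -2314, -5100, -9836, -17266, -28254, -43784
Second differences: -1460, -2786, -4736, -7430, -10988, -15530
Third differences: -1326, -1950, -2694, -3558, -4542
Fourth differences: -624, -744, -864, -984
Fifth differences: -120, -120, -120
The fifth differences are constant, so the polynomial has degree 5.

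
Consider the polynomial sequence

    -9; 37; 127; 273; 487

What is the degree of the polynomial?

Δ: 46, 90, 146, 214
Δ²: 44, 56, 68
Δ³: 12, 12
The third differences are constant, so the polynomial has degree 3.

3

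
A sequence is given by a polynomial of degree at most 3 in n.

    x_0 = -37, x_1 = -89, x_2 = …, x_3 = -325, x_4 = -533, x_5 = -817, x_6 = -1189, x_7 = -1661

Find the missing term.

Using the last 5 terms:
First differences: -208  -284  -372  -472
Second differences: -76  -88  -100
Third differences: -12  -12
Constant third difference = -12.
Extend backward: -76 + 12 = -64;  -208 + 64 = -144;  -325 + 144 = -181

-181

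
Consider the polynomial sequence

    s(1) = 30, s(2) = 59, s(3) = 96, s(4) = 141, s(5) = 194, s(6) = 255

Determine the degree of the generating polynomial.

First differences: 29, 37, 45, 53, 61
Second differences: 8, 8, 8, 8
The second differences are constant, so the polynomial has degree 2.

2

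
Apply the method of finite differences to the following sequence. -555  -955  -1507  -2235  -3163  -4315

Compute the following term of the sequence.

-5715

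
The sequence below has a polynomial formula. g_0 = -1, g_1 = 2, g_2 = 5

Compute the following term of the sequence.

D1: 3  3
Constant first difference = 3, so extend:
5 + 3 = 8

8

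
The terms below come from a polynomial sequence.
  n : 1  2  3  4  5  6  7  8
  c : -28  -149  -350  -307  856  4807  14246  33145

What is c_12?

340741

-121, -201, 43, 1163, 3951, 9439, 18899
-80, 244, 1120, 2788, 5488, 9460
324, 876, 1668, 2700, 3972
552, 792, 1032, 1272
240, 240, 240
Fifth differences constant at 240.
1272 + 240 = 1512;  3972 + 1512 = 5484;  9460 + 5484 = 14944;  18899 + 14944 = 33843;  33145 + 33843 = 66988
1512 + 240 = 1752;  5484 + 1752 = 7236;  14944 + 7236 = 22180;  33843 + 22180 = 56023;  66988 + 56023 = 123011
1752 + 240 = 1992;  7236 + 1992 = 9228;  22180 + 9228 = 31408;  56023 + 31408 = 87431;  123011 + 87431 = 210442
1992 + 240 = 2232;  9228 + 2232 = 11460;  31408 + 11460 = 42868;  87431 + 42868 = 130299;  210442 + 130299 = 340741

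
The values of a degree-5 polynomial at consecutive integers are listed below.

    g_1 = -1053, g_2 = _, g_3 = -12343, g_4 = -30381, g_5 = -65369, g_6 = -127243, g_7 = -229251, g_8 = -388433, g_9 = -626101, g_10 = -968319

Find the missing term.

Using the last 8 terms:
First differences: -18038  -34988  -61874  -102008  -159182  -237668  -342218
Second differences: -16950  -26886  -40134  -57174  -78486  -104550
Third differences: -9936  -13248  -17040  -21312  -26064
Fourth differences: -3312  -3792  -4272  -4752
Fifth differences: -480  -480  -480
Constant fifth difference = -480.
Extend backward: -3312 + 480 = -2832;  -9936 + 2832 = -7104;  -16950 + 7104 = -9846;  -18038 + 9846 = -8192;  -12343 + 8192 = -4151

-4151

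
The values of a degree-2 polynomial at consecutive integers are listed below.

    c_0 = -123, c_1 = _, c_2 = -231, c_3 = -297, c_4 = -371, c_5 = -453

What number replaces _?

-173

Using the last 4 terms:
Δ: -66  -74  -82
Δ²: -8  -8
Constant second difference = -8.
Extend backward: -66 + 8 = -58;  -231 + 58 = -173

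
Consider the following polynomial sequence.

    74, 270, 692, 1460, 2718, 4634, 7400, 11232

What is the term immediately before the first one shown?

8

First differences: 196  422  768  1258  1916  2766  3832
Second differences: 226  346  490  658  850  1066
Third differences: 120  144  168  192  216
Fourth differences: 24  24  24  24
The fourth differences are constant at 24.
Work back: 120 − 24 = 96;  226 − 96 = 130;  196 − 130 = 66;  74 − 66 = 8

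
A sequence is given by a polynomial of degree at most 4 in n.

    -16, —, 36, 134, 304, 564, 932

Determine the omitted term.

-8

Using the last 5 terms:
Δ: 98, 170, 260, 368
Δ²: 72, 90, 108
Δ³: 18, 18
Constant third difference = 18.
Extend backward: 72 − 18 = 54;  98 − 54 = 44;  36 − 44 = -8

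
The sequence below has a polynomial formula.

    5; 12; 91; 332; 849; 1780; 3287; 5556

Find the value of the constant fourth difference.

24

D1: 7, 79, 241, 517, 931, 1507, 2269
D2: 72, 162, 276, 414, 576, 762
D3: 90, 114, 138, 162, 186
D4: 24, 24, 24, 24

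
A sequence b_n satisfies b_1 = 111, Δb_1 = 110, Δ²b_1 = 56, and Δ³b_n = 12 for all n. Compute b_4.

621

Build the table forward from the leading diagonal:
Third differences: 12  12  12  12
Second differences: 56  68  80  92
First differences: 110  166  234  314
b: 111  221  387  621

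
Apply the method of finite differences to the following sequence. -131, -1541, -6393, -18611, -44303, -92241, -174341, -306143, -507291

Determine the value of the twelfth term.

-1794891

-1410 , -4852 , -12218 , -25692 , -47938 , -82100 , -131802 , -201148
-3442 , -7366 , -13474 , -22246 , -34162 , -49702 , -69346
-3924 , -6108 , -8772 , -11916 , -15540 , -19644
-2184 , -2664 , -3144 , -3624 , -4104
-480 , -480 , -480 , -480
Constant fifth difference = -480, so extend:
-4104 − 480 = -4584;  -19644 − 4584 = -24228;  -69346 − 24228 = -93574;  -201148 − 93574 = -294722;  -507291 − 294722 = -802013
-4584 − 480 = -5064;  -24228 − 5064 = -29292;  -93574 − 29292 = -122866;  -294722 − 122866 = -417588;  -802013 − 417588 = -1219601
-5064 − 480 = -5544;  -29292 − 5544 = -34836;  -122866 − 34836 = -157702;  -417588 − 157702 = -575290;  -1219601 − 575290 = -1794891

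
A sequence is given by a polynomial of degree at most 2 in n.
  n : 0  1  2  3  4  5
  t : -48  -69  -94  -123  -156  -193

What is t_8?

-328

-21  -25  -29  -33  -37
-4  -4  -4  -4
Second differences constant at -4.
-37 − 4 = -41;  -193 − 41 = -234
-41 − 4 = -45;  -234 − 45 = -279
-45 − 4 = -49;  -279 − 49 = -328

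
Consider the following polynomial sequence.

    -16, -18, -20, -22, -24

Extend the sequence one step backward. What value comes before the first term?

-14

First differences: -2  -2  -2  -2
The first differences are constant at -2.
Work back: -16 + 2 = -14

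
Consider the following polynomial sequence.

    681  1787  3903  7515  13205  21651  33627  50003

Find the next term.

71745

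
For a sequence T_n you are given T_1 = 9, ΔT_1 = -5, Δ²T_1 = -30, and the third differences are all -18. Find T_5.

-263

Build the table forward from the leading diagonal:
Δ³: -18  -18  -18  -18  -18
Δ²: -30  -48  -66  -84  -102
Δ: -5  -35  -83  -149  -233
T: 9  4  -31  -114  -263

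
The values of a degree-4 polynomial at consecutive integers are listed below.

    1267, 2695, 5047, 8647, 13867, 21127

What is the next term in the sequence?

D1: 1428, 2352, 3600, 5220, 7260
D2: 924, 1248, 1620, 2040
D3: 324, 372, 420
D4: 48, 48
Fourth differences constant at 48.
420 + 48 = 468;  2040 + 468 = 2508;  7260 + 2508 = 9768;  21127 + 9768 = 30895

30895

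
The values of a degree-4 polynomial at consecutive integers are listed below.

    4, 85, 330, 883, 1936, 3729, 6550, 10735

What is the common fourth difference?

48

Δ: 81, 245, 553, 1053, 1793, 2821, 4185
Δ²: 164, 308, 500, 740, 1028, 1364
Δ³: 144, 192, 240, 288, 336
Δ⁴: 48, 48, 48, 48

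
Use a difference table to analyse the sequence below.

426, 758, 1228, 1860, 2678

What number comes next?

Δ: 332, 470, 632, 818
Δ²: 138, 162, 186
Δ³: 24, 24
Constant third difference = 24, so extend:
186 + 24 = 210;  818 + 210 = 1028;  2678 + 1028 = 3706

3706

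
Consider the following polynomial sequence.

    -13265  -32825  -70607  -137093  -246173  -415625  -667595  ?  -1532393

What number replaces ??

Using the first 7 terms:
-19560  -37782  -66486  -109080  -169452  -251970
-18222  -28704  -42594  -60372  -82518
-10482  -13890  -17778  -22146
-3408  -3888  -4368
-480  -480
Constant fifth difference = -480.
Extend forward: -4368 − 480 = -4848;  -22146 − 4848 = -26994;  -82518 − 26994 = -109512;  -251970 − 109512 = -361482;  -667595 − 361482 = -1029077

-1029077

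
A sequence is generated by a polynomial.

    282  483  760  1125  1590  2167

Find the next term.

2868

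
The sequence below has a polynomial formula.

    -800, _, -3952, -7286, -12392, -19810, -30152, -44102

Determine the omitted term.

-1922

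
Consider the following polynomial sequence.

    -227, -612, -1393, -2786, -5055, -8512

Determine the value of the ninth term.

Δ: -385 , -781 , -1393 , -2269 , -3457
Δ²: -396 , -612 , -876 , -1188
Δ³: -216 , -264 , -312
Δ⁴: -48 , -48
The fourth differences are constant (-48).
-312 − 48 = -360;  -1188 − 360 = -1548;  -3457 − 1548 = -5005;  -8512 − 5005 = -13517
-360 − 48 = -408;  -1548 − 408 = -1956;  -5005 − 1956 = -6961;  -13517 − 6961 = -20478
-408 − 48 = -456;  -1956 − 456 = -2412;  -6961 − 2412 = -9373;  -20478 − 9373 = -29851

-29851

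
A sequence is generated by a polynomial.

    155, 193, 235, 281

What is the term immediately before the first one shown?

38  42  46
4  4
The second differences are constant at 4.
Work back: 38 − 4 = 34;  155 − 34 = 121

121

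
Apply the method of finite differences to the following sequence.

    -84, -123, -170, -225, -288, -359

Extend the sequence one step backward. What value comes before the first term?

-53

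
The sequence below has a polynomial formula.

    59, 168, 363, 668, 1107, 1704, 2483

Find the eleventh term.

Δ: 109 , 195 , 305 , 439 , 597 , 779
Δ²: 86 , 110 , 134 , 158 , 182
Δ³: 24 , 24 , 24 , 24
The third differences are constant (24).
182 + 24 = 206;  779 + 206 = 985;  2483 + 985 = 3468
206 + 24 = 230;  985 + 230 = 1215;  3468 + 1215 = 4683
230 + 24 = 254;  1215 + 254 = 1469;  4683 + 1469 = 6152
254 + 24 = 278;  1469 + 278 = 1747;  6152 + 1747 = 7899

7899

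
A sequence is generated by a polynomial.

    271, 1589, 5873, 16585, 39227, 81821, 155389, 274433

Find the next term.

D1: 1318, 4284, 10712, 22642, 42594, 73568, 119044
D2: 2966, 6428, 11930, 19952, 30974, 45476
D3: 3462, 5502, 8022, 11022, 14502
D4: 2040, 2520, 3000, 3480
D5: 480, 480, 480
The fifth differences are constant (480).
3480 + 480 = 3960;  14502 + 3960 = 18462;  45476 + 18462 = 63938;  119044 + 63938 = 182982;  274433 + 182982 = 457415

457415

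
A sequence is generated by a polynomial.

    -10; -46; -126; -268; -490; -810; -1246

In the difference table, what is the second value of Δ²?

-62

First differences: -36, -80, -142, -222, -320, -436
Second differences: -44, -62, -80, -98, -116
Third differences: -18, -18, -18, -18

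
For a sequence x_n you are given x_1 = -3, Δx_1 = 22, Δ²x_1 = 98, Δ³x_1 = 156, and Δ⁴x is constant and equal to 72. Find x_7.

5799

Build the table forward from the leading diagonal:
Δ⁴: 72  72  72  72  72  72  72
Δ³: 156  228  300  372  444  516  588
Δ²: 98  254  482  782  1154  1598  2114
Δ: 22  120  374  856  1638  2792  4390
x: -3  19  139  513  1369  3007  5799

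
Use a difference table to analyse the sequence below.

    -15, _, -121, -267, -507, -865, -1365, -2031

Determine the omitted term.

Using the last 6 terms:
-146  -240  -358  -500  -666
-94  -118  -142  -166
-24  -24  -24
Constant third difference = -24.
Extend backward: -94 + 24 = -70;  -146 + 70 = -76;  -121 + 76 = -45

-45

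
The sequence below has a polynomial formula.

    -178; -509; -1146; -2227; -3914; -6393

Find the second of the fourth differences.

-24

Δ: -331, -637, -1081, -1687, -2479
Δ²: -306, -444, -606, -792
Δ³: -138, -162, -186
Δ⁴: -24, -24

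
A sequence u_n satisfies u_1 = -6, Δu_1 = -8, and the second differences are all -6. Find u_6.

Build the table forward from the leading diagonal:
Δ²: -6, -6, -6, -6, -6, -6
Δ: -8, -14, -20, -26, -32, -38
u: -6, -14, -28, -48, -74, -106

-106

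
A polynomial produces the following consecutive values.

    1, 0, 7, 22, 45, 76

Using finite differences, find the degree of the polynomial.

2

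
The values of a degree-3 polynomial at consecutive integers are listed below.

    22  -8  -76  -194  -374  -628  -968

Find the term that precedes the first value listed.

Δ: -30  -68  -118  -180  -254  -340
Δ²: -38  -50  -62  -74  -86
Δ³: -12  -12  -12  -12
The third differences are constant at -12.
Work back: -38 + 12 = -26;  -30 + 26 = -4;  22 + 4 = 26

26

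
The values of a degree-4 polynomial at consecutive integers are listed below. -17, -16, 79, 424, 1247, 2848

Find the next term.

First differences: 1, 95, 345, 823, 1601
Second differences: 94, 250, 478, 778
Third differences: 156, 228, 300
Fourth differences: 72, 72
The fourth differences are constant (72).
300 + 72 = 372;  778 + 372 = 1150;  1601 + 1150 = 2751;  2848 + 2751 = 5599

5599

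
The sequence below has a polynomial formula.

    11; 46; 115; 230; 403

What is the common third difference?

First differences: 35, 69, 115, 173
Second differences: 34, 46, 58
Third differences: 12, 12

12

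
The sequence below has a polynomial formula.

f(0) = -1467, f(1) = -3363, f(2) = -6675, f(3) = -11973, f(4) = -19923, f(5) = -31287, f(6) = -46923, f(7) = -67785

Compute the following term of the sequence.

-94923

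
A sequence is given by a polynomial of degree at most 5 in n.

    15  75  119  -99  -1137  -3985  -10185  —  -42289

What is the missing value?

-21951

Using the first 7 terms:
First differences: 60, 44, -218, -1038, -2848, -6200
Second differences: -16, -262, -820, -1810, -3352
Third differences: -246, -558, -990, -1542
Fourth differences: -312, -432, -552
Fifth differences: -120, -120
Constant fifth difference = -120.
Extend forward: -552 − 120 = -672;  -1542 − 672 = -2214;  -3352 − 2214 = -5566;  -6200 − 5566 = -11766;  -10185 − 11766 = -21951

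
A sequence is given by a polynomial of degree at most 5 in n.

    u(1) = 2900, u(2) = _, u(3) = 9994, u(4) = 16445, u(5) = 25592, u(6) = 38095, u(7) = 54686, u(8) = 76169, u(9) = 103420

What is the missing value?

5651

Using the last 7 terms:
Δ: 6451  9147  12503  16591  21483  27251
Δ²: 2696  3356  4088  4892  5768
Δ³: 660  732  804  876
Δ⁴: 72  72  72
Constant fourth difference = 72.
Extend backward: 660 − 72 = 588;  2696 − 588 = 2108;  6451 − 2108 = 4343;  9994 − 4343 = 5651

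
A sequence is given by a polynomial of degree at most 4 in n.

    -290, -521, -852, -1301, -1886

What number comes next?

-2625

First differences: -231 , -331 , -449 , -585
Second differences: -100 , -118 , -136
Third differences: -18 , -18
The third differences are constant (-18).
-136 − 18 = -154;  -585 − 154 = -739;  -1886 − 739 = -2625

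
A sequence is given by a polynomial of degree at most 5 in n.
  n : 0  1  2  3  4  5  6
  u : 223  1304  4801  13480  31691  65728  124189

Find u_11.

1290424

D1: 1081 , 3497 , 8679 , 18211 , 34037 , 58461
D2: 2416 , 5182 , 9532 , 15826 , 24424
D3: 2766 , 4350 , 6294 , 8598
D4: 1584 , 1944 , 2304
D5: 360 , 360
Fifth differences constant at 360.
2304 + 360 = 2664;  8598 + 2664 = 11262;  24424 + 11262 = 35686;  58461 + 35686 = 94147;  124189 + 94147 = 218336
2664 + 360 = 3024;  11262 + 3024 = 14286;  35686 + 14286 = 49972;  94147 + 49972 = 144119;  218336 + 144119 = 362455
3024 + 360 = 3384;  14286 + 3384 = 17670;  49972 + 17670 = 67642;  144119 + 67642 = 211761;  362455 + 211761 = 574216
3384 + 360 = 3744;  17670 + 3744 = 21414;  67642 + 21414 = 89056;  211761 + 89056 = 300817;  574216 + 300817 = 875033
3744 + 360 = 4104;  21414 + 4104 = 25518;  89056 + 25518 = 114574;  300817 + 114574 = 415391;  875033 + 415391 = 1290424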